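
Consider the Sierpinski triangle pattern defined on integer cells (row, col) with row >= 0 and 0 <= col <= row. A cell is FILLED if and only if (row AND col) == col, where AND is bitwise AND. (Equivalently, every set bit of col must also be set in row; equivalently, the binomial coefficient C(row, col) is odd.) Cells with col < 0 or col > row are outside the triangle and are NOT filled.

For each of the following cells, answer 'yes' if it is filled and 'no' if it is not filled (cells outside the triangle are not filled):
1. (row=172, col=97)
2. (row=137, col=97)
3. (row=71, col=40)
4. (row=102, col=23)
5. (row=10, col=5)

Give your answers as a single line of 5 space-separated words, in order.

Answer: no no no no no

Derivation:
(172,97): row=0b10101100, col=0b1100001, row AND col = 0b100000 = 32; 32 != 97 -> empty
(137,97): row=0b10001001, col=0b1100001, row AND col = 0b1 = 1; 1 != 97 -> empty
(71,40): row=0b1000111, col=0b101000, row AND col = 0b0 = 0; 0 != 40 -> empty
(102,23): row=0b1100110, col=0b10111, row AND col = 0b110 = 6; 6 != 23 -> empty
(10,5): row=0b1010, col=0b101, row AND col = 0b0 = 0; 0 != 5 -> empty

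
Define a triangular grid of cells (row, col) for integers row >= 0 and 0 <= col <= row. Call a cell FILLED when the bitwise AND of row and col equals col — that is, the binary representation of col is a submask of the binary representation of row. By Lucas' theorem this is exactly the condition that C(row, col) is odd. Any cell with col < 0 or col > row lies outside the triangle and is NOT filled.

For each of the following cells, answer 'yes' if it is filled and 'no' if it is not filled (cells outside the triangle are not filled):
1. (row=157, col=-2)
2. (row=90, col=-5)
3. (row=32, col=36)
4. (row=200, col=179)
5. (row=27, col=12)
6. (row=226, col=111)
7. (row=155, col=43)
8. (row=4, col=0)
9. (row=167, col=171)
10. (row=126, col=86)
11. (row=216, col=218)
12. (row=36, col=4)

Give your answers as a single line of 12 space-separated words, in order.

(157,-2): col outside [0, 157] -> not filled
(90,-5): col outside [0, 90] -> not filled
(32,36): col outside [0, 32] -> not filled
(200,179): row=0b11001000, col=0b10110011, row AND col = 0b10000000 = 128; 128 != 179 -> empty
(27,12): row=0b11011, col=0b1100, row AND col = 0b1000 = 8; 8 != 12 -> empty
(226,111): row=0b11100010, col=0b1101111, row AND col = 0b1100010 = 98; 98 != 111 -> empty
(155,43): row=0b10011011, col=0b101011, row AND col = 0b1011 = 11; 11 != 43 -> empty
(4,0): row=0b100, col=0b0, row AND col = 0b0 = 0; 0 == 0 -> filled
(167,171): col outside [0, 167] -> not filled
(126,86): row=0b1111110, col=0b1010110, row AND col = 0b1010110 = 86; 86 == 86 -> filled
(216,218): col outside [0, 216] -> not filled
(36,4): row=0b100100, col=0b100, row AND col = 0b100 = 4; 4 == 4 -> filled

Answer: no no no no no no no yes no yes no yes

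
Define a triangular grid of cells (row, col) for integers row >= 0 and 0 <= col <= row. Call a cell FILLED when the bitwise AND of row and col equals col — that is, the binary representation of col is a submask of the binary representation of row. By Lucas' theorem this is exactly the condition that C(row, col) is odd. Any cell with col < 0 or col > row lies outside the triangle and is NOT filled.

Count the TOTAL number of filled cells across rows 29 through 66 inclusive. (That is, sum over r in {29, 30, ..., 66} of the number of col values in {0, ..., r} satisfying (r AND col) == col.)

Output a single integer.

r29=11101 pc4: +16 =16
r30=11110 pc4: +16 =32
r31=11111 pc5: +32 =64
r32=100000 pc1: +2 =66
r33=100001 pc2: +4 =70
r34=100010 pc2: +4 =74
r35=100011 pc3: +8 =82
r36=100100 pc2: +4 =86
r37=100101 pc3: +8 =94
r38=100110 pc3: +8 =102
r39=100111 pc4: +16 =118
r40=101000 pc2: +4 =122
r41=101001 pc3: +8 =130
r42=101010 pc3: +8 =138
r43=101011 pc4: +16 =154
r44=101100 pc3: +8 =162
r45=101101 pc4: +16 =178
r46=101110 pc4: +16 =194
r47=101111 pc5: +32 =226
r48=110000 pc2: +4 =230
r49=110001 pc3: +8 =238
r50=110010 pc3: +8 =246
r51=110011 pc4: +16 =262
r52=110100 pc3: +8 =270
r53=110101 pc4: +16 =286
r54=110110 pc4: +16 =302
r55=110111 pc5: +32 =334
r56=111000 pc3: +8 =342
r57=111001 pc4: +16 =358
r58=111010 pc4: +16 =374
r59=111011 pc5: +32 =406
r60=111100 pc4: +16 =422
r61=111101 pc5: +32 =454
r62=111110 pc5: +32 =486
r63=111111 pc6: +64 =550
r64=1000000 pc1: +2 =552
r65=1000001 pc2: +4 =556
r66=1000010 pc2: +4 =560

Answer: 560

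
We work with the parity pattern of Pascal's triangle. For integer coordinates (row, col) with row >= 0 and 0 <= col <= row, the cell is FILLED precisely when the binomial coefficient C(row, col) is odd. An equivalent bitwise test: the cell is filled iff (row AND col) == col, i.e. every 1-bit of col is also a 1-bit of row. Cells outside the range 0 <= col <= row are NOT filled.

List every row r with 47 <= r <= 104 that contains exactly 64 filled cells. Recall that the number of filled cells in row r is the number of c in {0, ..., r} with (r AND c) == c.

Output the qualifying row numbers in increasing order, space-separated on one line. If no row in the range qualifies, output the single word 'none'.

Answer: 63 95

Derivation:
Row r has 2^popcount(r) filled cells, so we need popcount(r) = log2(64) = 6.
Scan r = 47..104 and keep those with exactly 6 one-bits:
r=47=101111 popcount=5 -> skip
r=48=110000 popcount=2 -> skip
r=49=110001 popcount=3 -> skip
r=50=110010 popcount=3 -> skip
r=51=110011 popcount=4 -> skip
r=52=110100 popcount=3 -> skip
r=53=110101 popcount=4 -> skip
r=54=110110 popcount=4 -> skip
r=55=110111 popcount=5 -> skip
r=56=111000 popcount=3 -> skip
r=57=111001 popcount=4 -> skip
r=58=111010 popcount=4 -> skip
r=59=111011 popcount=5 -> skip
r=60=111100 popcount=4 -> skip
r=61=111101 popcount=5 -> skip
r=62=111110 popcount=5 -> skip
r=63=111111 popcount=6 -> KEEP
r=64=1000000 popcount=1 -> skip
r=65=1000001 popcount=2 -> skip
r=66=1000010 popcount=2 -> skip
r=67=1000011 popcount=3 -> skip
r=68=1000100 popcount=2 -> skip
r=69=1000101 popcount=3 -> skip
r=70=1000110 popcount=3 -> skip
r=71=1000111 popcount=4 -> skip
r=72=1001000 popcount=2 -> skip
r=73=1001001 popcount=3 -> skip
r=74=1001010 popcount=3 -> skip
r=75=1001011 popcount=4 -> skip
r=76=1001100 popcount=3 -> skip
r=77=1001101 popcount=4 -> skip
r=78=1001110 popcount=4 -> skip
r=79=1001111 popcount=5 -> skip
r=80=1010000 popcount=2 -> skip
r=81=1010001 popcount=3 -> skip
r=82=1010010 popcount=3 -> skip
r=83=1010011 popcount=4 -> skip
r=84=1010100 popcount=3 -> skip
r=85=1010101 popcount=4 -> skip
r=86=1010110 popcount=4 -> skip
r=87=1010111 popcount=5 -> skip
r=88=1011000 popcount=3 -> skip
r=89=1011001 popcount=4 -> skip
r=90=1011010 popcount=4 -> skip
r=91=1011011 popcount=5 -> skip
r=92=1011100 popcount=4 -> skip
r=93=1011101 popcount=5 -> skip
r=94=1011110 popcount=5 -> skip
r=95=1011111 popcount=6 -> KEEP
r=96=1100000 popcount=2 -> skip
r=97=1100001 popcount=3 -> skip
r=98=1100010 popcount=3 -> skip
r=99=1100011 popcount=4 -> skip
r=100=1100100 popcount=3 -> skip
r=101=1100101 popcount=4 -> skip
r=102=1100110 popcount=4 -> skip
r=103=1100111 popcount=5 -> skip
r=104=1101000 popcount=3 -> skip
Kept rows: 63 95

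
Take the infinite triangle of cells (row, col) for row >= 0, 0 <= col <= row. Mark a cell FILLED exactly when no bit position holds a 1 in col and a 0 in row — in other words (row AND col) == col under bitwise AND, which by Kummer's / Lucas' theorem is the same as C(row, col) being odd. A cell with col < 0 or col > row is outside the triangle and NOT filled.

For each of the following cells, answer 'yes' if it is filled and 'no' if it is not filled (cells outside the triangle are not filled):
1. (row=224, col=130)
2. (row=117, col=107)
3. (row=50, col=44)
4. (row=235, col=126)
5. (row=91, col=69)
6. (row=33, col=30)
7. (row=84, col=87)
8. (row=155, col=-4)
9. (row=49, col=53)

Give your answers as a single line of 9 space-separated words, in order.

(224,130): row=0b11100000, col=0b10000010, row AND col = 0b10000000 = 128; 128 != 130 -> empty
(117,107): row=0b1110101, col=0b1101011, row AND col = 0b1100001 = 97; 97 != 107 -> empty
(50,44): row=0b110010, col=0b101100, row AND col = 0b100000 = 32; 32 != 44 -> empty
(235,126): row=0b11101011, col=0b1111110, row AND col = 0b1101010 = 106; 106 != 126 -> empty
(91,69): row=0b1011011, col=0b1000101, row AND col = 0b1000001 = 65; 65 != 69 -> empty
(33,30): row=0b100001, col=0b11110, row AND col = 0b0 = 0; 0 != 30 -> empty
(84,87): col outside [0, 84] -> not filled
(155,-4): col outside [0, 155] -> not filled
(49,53): col outside [0, 49] -> not filled

Answer: no no no no no no no no no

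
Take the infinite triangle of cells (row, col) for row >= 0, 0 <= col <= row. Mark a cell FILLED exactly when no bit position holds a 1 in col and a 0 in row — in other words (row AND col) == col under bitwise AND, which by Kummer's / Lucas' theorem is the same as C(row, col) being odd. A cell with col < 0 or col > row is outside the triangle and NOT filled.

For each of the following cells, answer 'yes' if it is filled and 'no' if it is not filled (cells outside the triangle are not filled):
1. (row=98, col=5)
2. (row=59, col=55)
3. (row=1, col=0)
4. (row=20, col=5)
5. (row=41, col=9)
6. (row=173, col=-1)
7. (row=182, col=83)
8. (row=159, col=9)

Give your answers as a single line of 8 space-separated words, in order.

Answer: no no yes no yes no no yes

Derivation:
(98,5): row=0b1100010, col=0b101, row AND col = 0b0 = 0; 0 != 5 -> empty
(59,55): row=0b111011, col=0b110111, row AND col = 0b110011 = 51; 51 != 55 -> empty
(1,0): row=0b1, col=0b0, row AND col = 0b0 = 0; 0 == 0 -> filled
(20,5): row=0b10100, col=0b101, row AND col = 0b100 = 4; 4 != 5 -> empty
(41,9): row=0b101001, col=0b1001, row AND col = 0b1001 = 9; 9 == 9 -> filled
(173,-1): col outside [0, 173] -> not filled
(182,83): row=0b10110110, col=0b1010011, row AND col = 0b10010 = 18; 18 != 83 -> empty
(159,9): row=0b10011111, col=0b1001, row AND col = 0b1001 = 9; 9 == 9 -> filled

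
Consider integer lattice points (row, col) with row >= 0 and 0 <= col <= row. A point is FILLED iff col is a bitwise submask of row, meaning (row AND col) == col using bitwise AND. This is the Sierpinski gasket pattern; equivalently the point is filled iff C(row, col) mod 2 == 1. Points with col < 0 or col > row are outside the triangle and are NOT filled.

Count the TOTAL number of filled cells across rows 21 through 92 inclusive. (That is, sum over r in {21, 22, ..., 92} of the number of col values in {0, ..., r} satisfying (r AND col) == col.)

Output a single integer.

r21=10101 pc3: +8 =8
r22=10110 pc3: +8 =16
r23=10111 pc4: +16 =32
r24=11000 pc2: +4 =36
r25=11001 pc3: +8 =44
r26=11010 pc3: +8 =52
r27=11011 pc4: +16 =68
r28=11100 pc3: +8 =76
r29=11101 pc4: +16 =92
r30=11110 pc4: +16 =108
r31=11111 pc5: +32 =140
r32=100000 pc1: +2 =142
r33=100001 pc2: +4 =146
r34=100010 pc2: +4 =150
r35=100011 pc3: +8 =158
r36=100100 pc2: +4 =162
r37=100101 pc3: +8 =170
r38=100110 pc3: +8 =178
r39=100111 pc4: +16 =194
r40=101000 pc2: +4 =198
r41=101001 pc3: +8 =206
r42=101010 pc3: +8 =214
r43=101011 pc4: +16 =230
r44=101100 pc3: +8 =238
r45=101101 pc4: +16 =254
r46=101110 pc4: +16 =270
r47=101111 pc5: +32 =302
r48=110000 pc2: +4 =306
r49=110001 pc3: +8 =314
r50=110010 pc3: +8 =322
r51=110011 pc4: +16 =338
r52=110100 pc3: +8 =346
r53=110101 pc4: +16 =362
r54=110110 pc4: +16 =378
r55=110111 pc5: +32 =410
r56=111000 pc3: +8 =418
r57=111001 pc4: +16 =434
r58=111010 pc4: +16 =450
r59=111011 pc5: +32 =482
r60=111100 pc4: +16 =498
r61=111101 pc5: +32 =530
r62=111110 pc5: +32 =562
r63=111111 pc6: +64 =626
r64=1000000 pc1: +2 =628
r65=1000001 pc2: +4 =632
r66=1000010 pc2: +4 =636
r67=1000011 pc3: +8 =644
r68=1000100 pc2: +4 =648
r69=1000101 pc3: +8 =656
r70=1000110 pc3: +8 =664
r71=1000111 pc4: +16 =680
r72=1001000 pc2: +4 =684
r73=1001001 pc3: +8 =692
r74=1001010 pc3: +8 =700
r75=1001011 pc4: +16 =716
r76=1001100 pc3: +8 =724
r77=1001101 pc4: +16 =740
r78=1001110 pc4: +16 =756
r79=1001111 pc5: +32 =788
r80=1010000 pc2: +4 =792
r81=1010001 pc3: +8 =800
r82=1010010 pc3: +8 =808
r83=1010011 pc4: +16 =824
r84=1010100 pc3: +8 =832
r85=1010101 pc4: +16 =848
r86=1010110 pc4: +16 =864
r87=1010111 pc5: +32 =896
r88=1011000 pc3: +8 =904
r89=1011001 pc4: +16 =920
r90=1011010 pc4: +16 =936
r91=1011011 pc5: +32 =968
r92=1011100 pc4: +16 =984

Answer: 984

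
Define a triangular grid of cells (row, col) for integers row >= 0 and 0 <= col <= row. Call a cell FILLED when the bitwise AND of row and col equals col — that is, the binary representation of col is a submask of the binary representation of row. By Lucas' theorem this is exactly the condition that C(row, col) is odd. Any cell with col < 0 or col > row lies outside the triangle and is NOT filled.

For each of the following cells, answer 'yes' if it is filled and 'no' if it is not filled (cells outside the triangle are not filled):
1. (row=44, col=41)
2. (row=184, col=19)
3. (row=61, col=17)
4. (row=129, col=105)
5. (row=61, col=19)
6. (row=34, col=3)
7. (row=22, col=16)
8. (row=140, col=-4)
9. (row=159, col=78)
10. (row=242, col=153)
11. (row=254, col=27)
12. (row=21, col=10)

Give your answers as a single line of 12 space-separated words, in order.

Answer: no no yes no no no yes no no no no no

Derivation:
(44,41): row=0b101100, col=0b101001, row AND col = 0b101000 = 40; 40 != 41 -> empty
(184,19): row=0b10111000, col=0b10011, row AND col = 0b10000 = 16; 16 != 19 -> empty
(61,17): row=0b111101, col=0b10001, row AND col = 0b10001 = 17; 17 == 17 -> filled
(129,105): row=0b10000001, col=0b1101001, row AND col = 0b1 = 1; 1 != 105 -> empty
(61,19): row=0b111101, col=0b10011, row AND col = 0b10001 = 17; 17 != 19 -> empty
(34,3): row=0b100010, col=0b11, row AND col = 0b10 = 2; 2 != 3 -> empty
(22,16): row=0b10110, col=0b10000, row AND col = 0b10000 = 16; 16 == 16 -> filled
(140,-4): col outside [0, 140] -> not filled
(159,78): row=0b10011111, col=0b1001110, row AND col = 0b1110 = 14; 14 != 78 -> empty
(242,153): row=0b11110010, col=0b10011001, row AND col = 0b10010000 = 144; 144 != 153 -> empty
(254,27): row=0b11111110, col=0b11011, row AND col = 0b11010 = 26; 26 != 27 -> empty
(21,10): row=0b10101, col=0b1010, row AND col = 0b0 = 0; 0 != 10 -> empty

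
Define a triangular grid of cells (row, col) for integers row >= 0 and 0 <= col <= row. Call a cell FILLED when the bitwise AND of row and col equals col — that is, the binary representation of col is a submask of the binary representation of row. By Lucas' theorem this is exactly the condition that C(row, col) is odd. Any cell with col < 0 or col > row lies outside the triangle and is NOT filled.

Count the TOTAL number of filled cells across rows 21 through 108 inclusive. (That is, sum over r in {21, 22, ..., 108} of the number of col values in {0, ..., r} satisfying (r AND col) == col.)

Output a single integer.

r21=10101 pc3: +8 =8
r22=10110 pc3: +8 =16
r23=10111 pc4: +16 =32
r24=11000 pc2: +4 =36
r25=11001 pc3: +8 =44
r26=11010 pc3: +8 =52
r27=11011 pc4: +16 =68
r28=11100 pc3: +8 =76
r29=11101 pc4: +16 =92
r30=11110 pc4: +16 =108
r31=11111 pc5: +32 =140
r32=100000 pc1: +2 =142
r33=100001 pc2: +4 =146
r34=100010 pc2: +4 =150
r35=100011 pc3: +8 =158
r36=100100 pc2: +4 =162
r37=100101 pc3: +8 =170
r38=100110 pc3: +8 =178
r39=100111 pc4: +16 =194
r40=101000 pc2: +4 =198
r41=101001 pc3: +8 =206
r42=101010 pc3: +8 =214
r43=101011 pc4: +16 =230
r44=101100 pc3: +8 =238
r45=101101 pc4: +16 =254
r46=101110 pc4: +16 =270
r47=101111 pc5: +32 =302
r48=110000 pc2: +4 =306
r49=110001 pc3: +8 =314
r50=110010 pc3: +8 =322
r51=110011 pc4: +16 =338
r52=110100 pc3: +8 =346
r53=110101 pc4: +16 =362
r54=110110 pc4: +16 =378
r55=110111 pc5: +32 =410
r56=111000 pc3: +8 =418
r57=111001 pc4: +16 =434
r58=111010 pc4: +16 =450
r59=111011 pc5: +32 =482
r60=111100 pc4: +16 =498
r61=111101 pc5: +32 =530
r62=111110 pc5: +32 =562
r63=111111 pc6: +64 =626
r64=1000000 pc1: +2 =628
r65=1000001 pc2: +4 =632
r66=1000010 pc2: +4 =636
r67=1000011 pc3: +8 =644
r68=1000100 pc2: +4 =648
r69=1000101 pc3: +8 =656
r70=1000110 pc3: +8 =664
r71=1000111 pc4: +16 =680
r72=1001000 pc2: +4 =684
r73=1001001 pc3: +8 =692
r74=1001010 pc3: +8 =700
r75=1001011 pc4: +16 =716
r76=1001100 pc3: +8 =724
r77=1001101 pc4: +16 =740
r78=1001110 pc4: +16 =756
r79=1001111 pc5: +32 =788
r80=1010000 pc2: +4 =792
r81=1010001 pc3: +8 =800
r82=1010010 pc3: +8 =808
r83=1010011 pc4: +16 =824
r84=1010100 pc3: +8 =832
r85=1010101 pc4: +16 =848
r86=1010110 pc4: +16 =864
r87=1010111 pc5: +32 =896
r88=1011000 pc3: +8 =904
r89=1011001 pc4: +16 =920
r90=1011010 pc4: +16 =936
r91=1011011 pc5: +32 =968
r92=1011100 pc4: +16 =984
r93=1011101 pc5: +32 =1016
r94=1011110 pc5: +32 =1048
r95=1011111 pc6: +64 =1112
r96=1100000 pc2: +4 =1116
r97=1100001 pc3: +8 =1124
r98=1100010 pc3: +8 =1132
r99=1100011 pc4: +16 =1148
r100=1100100 pc3: +8 =1156
r101=1100101 pc4: +16 =1172
r102=1100110 pc4: +16 =1188
r103=1100111 pc5: +32 =1220
r104=1101000 pc3: +8 =1228
r105=1101001 pc4: +16 =1244
r106=1101010 pc4: +16 =1260
r107=1101011 pc5: +32 =1292
r108=1101100 pc4: +16 =1308

Answer: 1308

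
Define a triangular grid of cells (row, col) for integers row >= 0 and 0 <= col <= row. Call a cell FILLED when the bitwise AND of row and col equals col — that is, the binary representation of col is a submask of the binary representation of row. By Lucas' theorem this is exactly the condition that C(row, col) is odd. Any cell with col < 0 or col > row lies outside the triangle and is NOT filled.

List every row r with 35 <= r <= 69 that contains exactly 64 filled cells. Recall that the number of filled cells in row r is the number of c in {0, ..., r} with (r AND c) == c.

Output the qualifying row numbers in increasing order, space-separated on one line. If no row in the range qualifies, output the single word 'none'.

Answer: 63

Derivation:
Row r has 2^popcount(r) filled cells, so we need popcount(r) = log2(64) = 6.
Scan r = 35..69 and keep those with exactly 6 one-bits:
r=35=100011 popcount=3 -> skip
r=36=100100 popcount=2 -> skip
r=37=100101 popcount=3 -> skip
r=38=100110 popcount=3 -> skip
r=39=100111 popcount=4 -> skip
r=40=101000 popcount=2 -> skip
r=41=101001 popcount=3 -> skip
r=42=101010 popcount=3 -> skip
r=43=101011 popcount=4 -> skip
r=44=101100 popcount=3 -> skip
r=45=101101 popcount=4 -> skip
r=46=101110 popcount=4 -> skip
r=47=101111 popcount=5 -> skip
r=48=110000 popcount=2 -> skip
r=49=110001 popcount=3 -> skip
r=50=110010 popcount=3 -> skip
r=51=110011 popcount=4 -> skip
r=52=110100 popcount=3 -> skip
r=53=110101 popcount=4 -> skip
r=54=110110 popcount=4 -> skip
r=55=110111 popcount=5 -> skip
r=56=111000 popcount=3 -> skip
r=57=111001 popcount=4 -> skip
r=58=111010 popcount=4 -> skip
r=59=111011 popcount=5 -> skip
r=60=111100 popcount=4 -> skip
r=61=111101 popcount=5 -> skip
r=62=111110 popcount=5 -> skip
r=63=111111 popcount=6 -> KEEP
r=64=1000000 popcount=1 -> skip
r=65=1000001 popcount=2 -> skip
r=66=1000010 popcount=2 -> skip
r=67=1000011 popcount=3 -> skip
r=68=1000100 popcount=2 -> skip
r=69=1000101 popcount=3 -> skip
Kept rows: 63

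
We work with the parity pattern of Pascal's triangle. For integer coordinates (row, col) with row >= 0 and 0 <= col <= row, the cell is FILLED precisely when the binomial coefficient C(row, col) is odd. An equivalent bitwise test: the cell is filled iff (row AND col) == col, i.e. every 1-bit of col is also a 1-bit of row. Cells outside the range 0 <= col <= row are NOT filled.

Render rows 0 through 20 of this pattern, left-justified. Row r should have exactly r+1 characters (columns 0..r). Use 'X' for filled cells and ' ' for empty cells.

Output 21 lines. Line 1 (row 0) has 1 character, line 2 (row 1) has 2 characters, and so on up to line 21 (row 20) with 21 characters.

r0=0: X
r1=1: XX
r2=10: X X
r3=11: XXXX
r4=100: X   X
r5=101: XX  XX
r6=110: X X X X
r7=111: XXXXXXXX
r8=1000: X       X
r9=1001: XX      XX
r10=1010: X X     X X
r11=1011: XXXX    XXXX
r12=1100: X   X   X   X
r13=1101: XX  XX  XX  XX
r14=1110: X X X X X X X X
r15=1111: XXXXXXXXXXXXXXXX
r16=10000: X               X
r17=10001: XX              XX
r18=10010: X X             X X
r19=10011: XXXX            XXXX
r20=10100: X   X           X   X

Answer: X
XX
X X
XXXX
X   X
XX  XX
X X X X
XXXXXXXX
X       X
XX      XX
X X     X X
XXXX    XXXX
X   X   X   X
XX  XX  XX  XX
X X X X X X X X
XXXXXXXXXXXXXXXX
X               X
XX              XX
X X             X X
XXXX            XXXX
X   X           X   X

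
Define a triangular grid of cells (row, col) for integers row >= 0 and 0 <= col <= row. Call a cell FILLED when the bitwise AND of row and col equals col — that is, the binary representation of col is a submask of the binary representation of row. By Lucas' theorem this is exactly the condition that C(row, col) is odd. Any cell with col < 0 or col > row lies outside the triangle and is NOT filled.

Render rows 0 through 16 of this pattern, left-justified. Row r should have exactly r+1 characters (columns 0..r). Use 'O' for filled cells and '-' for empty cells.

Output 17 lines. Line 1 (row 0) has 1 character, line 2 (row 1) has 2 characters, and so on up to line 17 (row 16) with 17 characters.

r0=0: O
r1=1: OO
r2=10: O-O
r3=11: OOOO
r4=100: O---O
r5=101: OO--OO
r6=110: O-O-O-O
r7=111: OOOOOOOO
r8=1000: O-------O
r9=1001: OO------OO
r10=1010: O-O-----O-O
r11=1011: OOOO----OOOO
r12=1100: O---O---O---O
r13=1101: OO--OO--OO--OO
r14=1110: O-O-O-O-O-O-O-O
r15=1111: OOOOOOOOOOOOOOOO
r16=10000: O---------------O

Answer: O
OO
O-O
OOOO
O---O
OO--OO
O-O-O-O
OOOOOOOO
O-------O
OO------OO
O-O-----O-O
OOOO----OOOO
O---O---O---O
OO--OO--OO--OO
O-O-O-O-O-O-O-O
OOOOOOOOOOOOOOOO
O---------------O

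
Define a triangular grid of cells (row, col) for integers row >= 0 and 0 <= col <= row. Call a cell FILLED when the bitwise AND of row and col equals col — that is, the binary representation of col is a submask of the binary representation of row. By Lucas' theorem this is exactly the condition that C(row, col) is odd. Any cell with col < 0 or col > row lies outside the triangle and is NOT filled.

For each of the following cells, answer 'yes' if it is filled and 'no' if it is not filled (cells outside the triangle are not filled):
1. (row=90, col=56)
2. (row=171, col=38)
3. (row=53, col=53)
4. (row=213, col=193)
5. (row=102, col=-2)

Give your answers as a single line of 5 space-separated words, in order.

Answer: no no yes yes no

Derivation:
(90,56): row=0b1011010, col=0b111000, row AND col = 0b11000 = 24; 24 != 56 -> empty
(171,38): row=0b10101011, col=0b100110, row AND col = 0b100010 = 34; 34 != 38 -> empty
(53,53): row=0b110101, col=0b110101, row AND col = 0b110101 = 53; 53 == 53 -> filled
(213,193): row=0b11010101, col=0b11000001, row AND col = 0b11000001 = 193; 193 == 193 -> filled
(102,-2): col outside [0, 102] -> not filled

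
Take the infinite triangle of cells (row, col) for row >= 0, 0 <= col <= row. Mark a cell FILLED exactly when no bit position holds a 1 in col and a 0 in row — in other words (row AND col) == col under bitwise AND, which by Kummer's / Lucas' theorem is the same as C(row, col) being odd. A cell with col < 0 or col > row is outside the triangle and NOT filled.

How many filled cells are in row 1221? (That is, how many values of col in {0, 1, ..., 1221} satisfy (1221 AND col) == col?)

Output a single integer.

1221 in binary = 10011000101
popcount(1221) = number of 1-bits in 10011000101 = 5
A col c satisfies (1221 AND c) == c iff every set bit of c is also set in 1221; each of the 5 set bits of 1221 can independently be on or off in c.
count = 2^5 = 32

Answer: 32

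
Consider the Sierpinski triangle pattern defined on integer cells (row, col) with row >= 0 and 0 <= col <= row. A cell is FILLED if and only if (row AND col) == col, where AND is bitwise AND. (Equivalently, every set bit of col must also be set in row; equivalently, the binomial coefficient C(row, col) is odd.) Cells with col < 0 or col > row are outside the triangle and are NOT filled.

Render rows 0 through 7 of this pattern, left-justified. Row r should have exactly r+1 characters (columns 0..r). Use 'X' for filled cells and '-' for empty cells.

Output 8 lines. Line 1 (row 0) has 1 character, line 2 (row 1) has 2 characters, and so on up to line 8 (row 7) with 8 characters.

Answer: X
XX
X-X
XXXX
X---X
XX--XX
X-X-X-X
XXXXXXXX

Derivation:
r0=0: X
r1=1: XX
r2=10: X-X
r3=11: XXXX
r4=100: X---X
r5=101: XX--XX
r6=110: X-X-X-X
r7=111: XXXXXXXX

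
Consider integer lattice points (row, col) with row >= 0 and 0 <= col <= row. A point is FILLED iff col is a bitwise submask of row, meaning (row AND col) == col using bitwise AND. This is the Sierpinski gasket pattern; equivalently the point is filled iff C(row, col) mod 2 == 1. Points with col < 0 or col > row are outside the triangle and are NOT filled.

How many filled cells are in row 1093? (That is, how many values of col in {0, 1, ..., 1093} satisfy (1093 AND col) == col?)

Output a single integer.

1093 in binary = 10001000101
popcount(1093) = number of 1-bits in 10001000101 = 4
A col c satisfies (1093 AND c) == c iff every set bit of c is also set in 1093; each of the 4 set bits of 1093 can independently be on or off in c.
count = 2^4 = 16

Answer: 16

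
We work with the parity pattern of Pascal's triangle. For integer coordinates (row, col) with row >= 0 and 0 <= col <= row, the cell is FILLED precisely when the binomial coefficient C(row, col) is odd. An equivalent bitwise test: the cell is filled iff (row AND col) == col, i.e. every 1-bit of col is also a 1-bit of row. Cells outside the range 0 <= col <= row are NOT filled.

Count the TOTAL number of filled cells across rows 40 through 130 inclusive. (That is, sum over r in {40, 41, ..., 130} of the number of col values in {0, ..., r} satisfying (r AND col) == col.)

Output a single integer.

r40=101000 pc2: +4 =4
r41=101001 pc3: +8 =12
r42=101010 pc3: +8 =20
r43=101011 pc4: +16 =36
r44=101100 pc3: +8 =44
r45=101101 pc4: +16 =60
r46=101110 pc4: +16 =76
r47=101111 pc5: +32 =108
r48=110000 pc2: +4 =112
r49=110001 pc3: +8 =120
r50=110010 pc3: +8 =128
r51=110011 pc4: +16 =144
r52=110100 pc3: +8 =152
r53=110101 pc4: +16 =168
r54=110110 pc4: +16 =184
r55=110111 pc5: +32 =216
r56=111000 pc3: +8 =224
r57=111001 pc4: +16 =240
r58=111010 pc4: +16 =256
r59=111011 pc5: +32 =288
r60=111100 pc4: +16 =304
r61=111101 pc5: +32 =336
r62=111110 pc5: +32 =368
r63=111111 pc6: +64 =432
r64=1000000 pc1: +2 =434
r65=1000001 pc2: +4 =438
r66=1000010 pc2: +4 =442
r67=1000011 pc3: +8 =450
r68=1000100 pc2: +4 =454
r69=1000101 pc3: +8 =462
r70=1000110 pc3: +8 =470
r71=1000111 pc4: +16 =486
r72=1001000 pc2: +4 =490
r73=1001001 pc3: +8 =498
r74=1001010 pc3: +8 =506
r75=1001011 pc4: +16 =522
r76=1001100 pc3: +8 =530
r77=1001101 pc4: +16 =546
r78=1001110 pc4: +16 =562
r79=1001111 pc5: +32 =594
r80=1010000 pc2: +4 =598
r81=1010001 pc3: +8 =606
r82=1010010 pc3: +8 =614
r83=1010011 pc4: +16 =630
r84=1010100 pc3: +8 =638
r85=1010101 pc4: +16 =654
r86=1010110 pc4: +16 =670
r87=1010111 pc5: +32 =702
r88=1011000 pc3: +8 =710
r89=1011001 pc4: +16 =726
r90=1011010 pc4: +16 =742
r91=1011011 pc5: +32 =774
r92=1011100 pc4: +16 =790
r93=1011101 pc5: +32 =822
r94=1011110 pc5: +32 =854
r95=1011111 pc6: +64 =918
r96=1100000 pc2: +4 =922
r97=1100001 pc3: +8 =930
r98=1100010 pc3: +8 =938
r99=1100011 pc4: +16 =954
r100=1100100 pc3: +8 =962
r101=1100101 pc4: +16 =978
r102=1100110 pc4: +16 =994
r103=1100111 pc5: +32 =1026
r104=1101000 pc3: +8 =1034
r105=1101001 pc4: +16 =1050
r106=1101010 pc4: +16 =1066
r107=1101011 pc5: +32 =1098
r108=1101100 pc4: +16 =1114
r109=1101101 pc5: +32 =1146
r110=1101110 pc5: +32 =1178
r111=1101111 pc6: +64 =1242
r112=1110000 pc3: +8 =1250
r113=1110001 pc4: +16 =1266
r114=1110010 pc4: +16 =1282
r115=1110011 pc5: +32 =1314
r116=1110100 pc4: +16 =1330
r117=1110101 pc5: +32 =1362
r118=1110110 pc5: +32 =1394
r119=1110111 pc6: +64 =1458
r120=1111000 pc4: +16 =1474
r121=1111001 pc5: +32 =1506
r122=1111010 pc5: +32 =1538
r123=1111011 pc6: +64 =1602
r124=1111100 pc5: +32 =1634
r125=1111101 pc6: +64 =1698
r126=1111110 pc6: +64 =1762
r127=1111111 pc7: +128 =1890
r128=10000000 pc1: +2 =1892
r129=10000001 pc2: +4 =1896
r130=10000010 pc2: +4 =1900

Answer: 1900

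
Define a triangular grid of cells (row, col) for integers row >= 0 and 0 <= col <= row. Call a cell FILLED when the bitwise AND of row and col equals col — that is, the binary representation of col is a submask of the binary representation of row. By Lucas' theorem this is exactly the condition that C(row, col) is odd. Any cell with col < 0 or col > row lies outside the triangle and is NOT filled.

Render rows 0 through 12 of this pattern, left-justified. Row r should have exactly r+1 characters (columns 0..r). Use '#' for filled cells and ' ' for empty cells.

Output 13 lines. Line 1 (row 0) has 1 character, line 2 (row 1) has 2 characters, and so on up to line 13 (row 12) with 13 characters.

r0=0: #
r1=1: ##
r2=10: # #
r3=11: ####
r4=100: #   #
r5=101: ##  ##
r6=110: # # # #
r7=111: ########
r8=1000: #       #
r9=1001: ##      ##
r10=1010: # #     # #
r11=1011: ####    ####
r12=1100: #   #   #   #

Answer: #
##
# #
####
#   #
##  ##
# # # #
########
#       #
##      ##
# #     # #
####    ####
#   #   #   #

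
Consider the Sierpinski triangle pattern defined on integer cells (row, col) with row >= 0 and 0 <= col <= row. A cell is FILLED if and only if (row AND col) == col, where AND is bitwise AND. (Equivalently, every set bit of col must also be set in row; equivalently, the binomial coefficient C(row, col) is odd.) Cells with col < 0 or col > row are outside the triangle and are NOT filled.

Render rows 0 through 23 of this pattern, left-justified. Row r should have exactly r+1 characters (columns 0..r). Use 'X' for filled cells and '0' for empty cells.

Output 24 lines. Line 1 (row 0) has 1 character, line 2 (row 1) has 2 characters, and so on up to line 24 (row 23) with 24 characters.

Answer: X
XX
X0X
XXXX
X000X
XX00XX
X0X0X0X
XXXXXXXX
X0000000X
XX000000XX
X0X00000X0X
XXXX0000XXXX
X000X000X000X
XX00XX00XX00XX
X0X0X0X0X0X0X0X
XXXXXXXXXXXXXXXX
X000000000000000X
XX00000000000000XX
X0X0000000000000X0X
XXXX000000000000XXXX
X000X00000000000X000X
XX00XX0000000000XX00XX
X0X0X0X000000000X0X0X0X
XXXXXXXX00000000XXXXXXXX

Derivation:
r0=0: X
r1=1: XX
r2=10: X0X
r3=11: XXXX
r4=100: X000X
r5=101: XX00XX
r6=110: X0X0X0X
r7=111: XXXXXXXX
r8=1000: X0000000X
r9=1001: XX000000XX
r10=1010: X0X00000X0X
r11=1011: XXXX0000XXXX
r12=1100: X000X000X000X
r13=1101: XX00XX00XX00XX
r14=1110: X0X0X0X0X0X0X0X
r15=1111: XXXXXXXXXXXXXXXX
r16=10000: X000000000000000X
r17=10001: XX00000000000000XX
r18=10010: X0X0000000000000X0X
r19=10011: XXXX000000000000XXXX
r20=10100: X000X00000000000X000X
r21=10101: XX00XX0000000000XX00XX
r22=10110: X0X0X0X000000000X0X0X0X
r23=10111: XXXXXXXX00000000XXXXXXXX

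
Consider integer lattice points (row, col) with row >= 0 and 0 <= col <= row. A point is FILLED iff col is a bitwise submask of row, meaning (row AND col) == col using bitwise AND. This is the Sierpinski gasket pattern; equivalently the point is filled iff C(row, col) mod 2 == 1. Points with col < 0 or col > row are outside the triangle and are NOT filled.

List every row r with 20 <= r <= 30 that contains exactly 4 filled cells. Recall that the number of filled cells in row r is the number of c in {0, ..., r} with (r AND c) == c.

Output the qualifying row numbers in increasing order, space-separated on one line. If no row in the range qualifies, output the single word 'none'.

Answer: 20 24

Derivation:
Row r has 2^popcount(r) filled cells, so we need popcount(r) = log2(4) = 2.
Scan r = 20..30 and keep those with exactly 2 one-bits:
r=20=10100 popcount=2 -> KEEP
r=21=10101 popcount=3 -> skip
r=22=10110 popcount=3 -> skip
r=23=10111 popcount=4 -> skip
r=24=11000 popcount=2 -> KEEP
r=25=11001 popcount=3 -> skip
r=26=11010 popcount=3 -> skip
r=27=11011 popcount=4 -> skip
r=28=11100 popcount=3 -> skip
r=29=11101 popcount=4 -> skip
r=30=11110 popcount=4 -> skip
Kept rows: 20 24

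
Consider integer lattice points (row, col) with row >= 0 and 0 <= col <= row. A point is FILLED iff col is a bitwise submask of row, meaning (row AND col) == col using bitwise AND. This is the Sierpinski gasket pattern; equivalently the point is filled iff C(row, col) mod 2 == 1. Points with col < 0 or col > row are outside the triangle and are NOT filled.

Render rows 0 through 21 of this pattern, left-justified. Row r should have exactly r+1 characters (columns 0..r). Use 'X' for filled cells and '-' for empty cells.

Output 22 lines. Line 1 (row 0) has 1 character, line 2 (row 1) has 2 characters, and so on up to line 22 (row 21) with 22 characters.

Answer: X
XX
X-X
XXXX
X---X
XX--XX
X-X-X-X
XXXXXXXX
X-------X
XX------XX
X-X-----X-X
XXXX----XXXX
X---X---X---X
XX--XX--XX--XX
X-X-X-X-X-X-X-X
XXXXXXXXXXXXXXXX
X---------------X
XX--------------XX
X-X-------------X-X
XXXX------------XXXX
X---X-----------X---X
XX--XX----------XX--XX

Derivation:
r0=0: X
r1=1: XX
r2=10: X-X
r3=11: XXXX
r4=100: X---X
r5=101: XX--XX
r6=110: X-X-X-X
r7=111: XXXXXXXX
r8=1000: X-------X
r9=1001: XX------XX
r10=1010: X-X-----X-X
r11=1011: XXXX----XXXX
r12=1100: X---X---X---X
r13=1101: XX--XX--XX--XX
r14=1110: X-X-X-X-X-X-X-X
r15=1111: XXXXXXXXXXXXXXXX
r16=10000: X---------------X
r17=10001: XX--------------XX
r18=10010: X-X-------------X-X
r19=10011: XXXX------------XXXX
r20=10100: X---X-----------X---X
r21=10101: XX--XX----------XX--XX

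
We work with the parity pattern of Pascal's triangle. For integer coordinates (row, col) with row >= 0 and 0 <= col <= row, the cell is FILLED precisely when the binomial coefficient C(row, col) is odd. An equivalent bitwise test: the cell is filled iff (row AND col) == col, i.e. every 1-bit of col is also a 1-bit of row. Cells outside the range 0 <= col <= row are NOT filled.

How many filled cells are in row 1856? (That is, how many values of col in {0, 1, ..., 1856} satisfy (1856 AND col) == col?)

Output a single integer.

1856 in binary = 11101000000
popcount(1856) = number of 1-bits in 11101000000 = 4
A col c satisfies (1856 AND c) == c iff every set bit of c is also set in 1856; each of the 4 set bits of 1856 can independently be on or off in c.
count = 2^4 = 16

Answer: 16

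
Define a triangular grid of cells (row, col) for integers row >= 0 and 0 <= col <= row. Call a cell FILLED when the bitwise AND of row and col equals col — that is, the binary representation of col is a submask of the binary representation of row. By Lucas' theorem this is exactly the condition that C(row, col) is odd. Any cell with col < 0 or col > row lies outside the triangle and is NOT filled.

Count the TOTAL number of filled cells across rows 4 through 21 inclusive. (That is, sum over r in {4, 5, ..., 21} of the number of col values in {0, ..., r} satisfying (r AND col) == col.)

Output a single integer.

r4=100 pc1: +2 =2
r5=101 pc2: +4 =6
r6=110 pc2: +4 =10
r7=111 pc3: +8 =18
r8=1000 pc1: +2 =20
r9=1001 pc2: +4 =24
r10=1010 pc2: +4 =28
r11=1011 pc3: +8 =36
r12=1100 pc2: +4 =40
r13=1101 pc3: +8 =48
r14=1110 pc3: +8 =56
r15=1111 pc4: +16 =72
r16=10000 pc1: +2 =74
r17=10001 pc2: +4 =78
r18=10010 pc2: +4 =82
r19=10011 pc3: +8 =90
r20=10100 pc2: +4 =94
r21=10101 pc3: +8 =102

Answer: 102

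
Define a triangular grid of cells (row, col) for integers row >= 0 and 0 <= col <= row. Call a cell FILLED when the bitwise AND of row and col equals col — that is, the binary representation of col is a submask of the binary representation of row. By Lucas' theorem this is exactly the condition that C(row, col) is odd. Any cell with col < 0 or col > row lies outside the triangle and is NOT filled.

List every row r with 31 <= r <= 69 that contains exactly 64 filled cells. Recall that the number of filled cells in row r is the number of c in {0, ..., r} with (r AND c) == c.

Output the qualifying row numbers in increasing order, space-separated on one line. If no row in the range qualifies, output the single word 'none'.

Row r has 2^popcount(r) filled cells, so we need popcount(r) = log2(64) = 6.
Scan r = 31..69 and keep those with exactly 6 one-bits:
r=31=11111 popcount=5 -> skip
r=32=100000 popcount=1 -> skip
r=33=100001 popcount=2 -> skip
r=34=100010 popcount=2 -> skip
r=35=100011 popcount=3 -> skip
r=36=100100 popcount=2 -> skip
r=37=100101 popcount=3 -> skip
r=38=100110 popcount=3 -> skip
r=39=100111 popcount=4 -> skip
r=40=101000 popcount=2 -> skip
r=41=101001 popcount=3 -> skip
r=42=101010 popcount=3 -> skip
r=43=101011 popcount=4 -> skip
r=44=101100 popcount=3 -> skip
r=45=101101 popcount=4 -> skip
r=46=101110 popcount=4 -> skip
r=47=101111 popcount=5 -> skip
r=48=110000 popcount=2 -> skip
r=49=110001 popcount=3 -> skip
r=50=110010 popcount=3 -> skip
r=51=110011 popcount=4 -> skip
r=52=110100 popcount=3 -> skip
r=53=110101 popcount=4 -> skip
r=54=110110 popcount=4 -> skip
r=55=110111 popcount=5 -> skip
r=56=111000 popcount=3 -> skip
r=57=111001 popcount=4 -> skip
r=58=111010 popcount=4 -> skip
r=59=111011 popcount=5 -> skip
r=60=111100 popcount=4 -> skip
r=61=111101 popcount=5 -> skip
r=62=111110 popcount=5 -> skip
r=63=111111 popcount=6 -> KEEP
r=64=1000000 popcount=1 -> skip
r=65=1000001 popcount=2 -> skip
r=66=1000010 popcount=2 -> skip
r=67=1000011 popcount=3 -> skip
r=68=1000100 popcount=2 -> skip
r=69=1000101 popcount=3 -> skip
Kept rows: 63

Answer: 63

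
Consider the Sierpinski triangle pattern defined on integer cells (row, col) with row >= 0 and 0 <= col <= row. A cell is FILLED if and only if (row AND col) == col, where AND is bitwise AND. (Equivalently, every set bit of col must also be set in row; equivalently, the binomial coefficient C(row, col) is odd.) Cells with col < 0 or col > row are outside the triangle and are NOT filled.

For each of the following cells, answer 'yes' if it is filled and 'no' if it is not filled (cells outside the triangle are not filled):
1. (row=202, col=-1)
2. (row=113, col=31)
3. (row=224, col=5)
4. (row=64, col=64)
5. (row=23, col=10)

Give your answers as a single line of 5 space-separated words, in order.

(202,-1): col outside [0, 202] -> not filled
(113,31): row=0b1110001, col=0b11111, row AND col = 0b10001 = 17; 17 != 31 -> empty
(224,5): row=0b11100000, col=0b101, row AND col = 0b0 = 0; 0 != 5 -> empty
(64,64): row=0b1000000, col=0b1000000, row AND col = 0b1000000 = 64; 64 == 64 -> filled
(23,10): row=0b10111, col=0b1010, row AND col = 0b10 = 2; 2 != 10 -> empty

Answer: no no no yes no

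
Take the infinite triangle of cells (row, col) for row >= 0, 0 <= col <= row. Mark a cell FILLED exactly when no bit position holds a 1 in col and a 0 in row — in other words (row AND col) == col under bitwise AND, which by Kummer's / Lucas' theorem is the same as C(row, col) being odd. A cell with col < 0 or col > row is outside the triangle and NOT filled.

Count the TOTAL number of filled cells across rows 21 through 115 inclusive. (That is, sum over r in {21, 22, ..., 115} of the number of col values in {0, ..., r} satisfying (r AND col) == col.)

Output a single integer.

r21=10101 pc3: +8 =8
r22=10110 pc3: +8 =16
r23=10111 pc4: +16 =32
r24=11000 pc2: +4 =36
r25=11001 pc3: +8 =44
r26=11010 pc3: +8 =52
r27=11011 pc4: +16 =68
r28=11100 pc3: +8 =76
r29=11101 pc4: +16 =92
r30=11110 pc4: +16 =108
r31=11111 pc5: +32 =140
r32=100000 pc1: +2 =142
r33=100001 pc2: +4 =146
r34=100010 pc2: +4 =150
r35=100011 pc3: +8 =158
r36=100100 pc2: +4 =162
r37=100101 pc3: +8 =170
r38=100110 pc3: +8 =178
r39=100111 pc4: +16 =194
r40=101000 pc2: +4 =198
r41=101001 pc3: +8 =206
r42=101010 pc3: +8 =214
r43=101011 pc4: +16 =230
r44=101100 pc3: +8 =238
r45=101101 pc4: +16 =254
r46=101110 pc4: +16 =270
r47=101111 pc5: +32 =302
r48=110000 pc2: +4 =306
r49=110001 pc3: +8 =314
r50=110010 pc3: +8 =322
r51=110011 pc4: +16 =338
r52=110100 pc3: +8 =346
r53=110101 pc4: +16 =362
r54=110110 pc4: +16 =378
r55=110111 pc5: +32 =410
r56=111000 pc3: +8 =418
r57=111001 pc4: +16 =434
r58=111010 pc4: +16 =450
r59=111011 pc5: +32 =482
r60=111100 pc4: +16 =498
r61=111101 pc5: +32 =530
r62=111110 pc5: +32 =562
r63=111111 pc6: +64 =626
r64=1000000 pc1: +2 =628
r65=1000001 pc2: +4 =632
r66=1000010 pc2: +4 =636
r67=1000011 pc3: +8 =644
r68=1000100 pc2: +4 =648
r69=1000101 pc3: +8 =656
r70=1000110 pc3: +8 =664
r71=1000111 pc4: +16 =680
r72=1001000 pc2: +4 =684
r73=1001001 pc3: +8 =692
r74=1001010 pc3: +8 =700
r75=1001011 pc4: +16 =716
r76=1001100 pc3: +8 =724
r77=1001101 pc4: +16 =740
r78=1001110 pc4: +16 =756
r79=1001111 pc5: +32 =788
r80=1010000 pc2: +4 =792
r81=1010001 pc3: +8 =800
r82=1010010 pc3: +8 =808
r83=1010011 pc4: +16 =824
r84=1010100 pc3: +8 =832
r85=1010101 pc4: +16 =848
r86=1010110 pc4: +16 =864
r87=1010111 pc5: +32 =896
r88=1011000 pc3: +8 =904
r89=1011001 pc4: +16 =920
r90=1011010 pc4: +16 =936
r91=1011011 pc5: +32 =968
r92=1011100 pc4: +16 =984
r93=1011101 pc5: +32 =1016
r94=1011110 pc5: +32 =1048
r95=1011111 pc6: +64 =1112
r96=1100000 pc2: +4 =1116
r97=1100001 pc3: +8 =1124
r98=1100010 pc3: +8 =1132
r99=1100011 pc4: +16 =1148
r100=1100100 pc3: +8 =1156
r101=1100101 pc4: +16 =1172
r102=1100110 pc4: +16 =1188
r103=1100111 pc5: +32 =1220
r104=1101000 pc3: +8 =1228
r105=1101001 pc4: +16 =1244
r106=1101010 pc4: +16 =1260
r107=1101011 pc5: +32 =1292
r108=1101100 pc4: +16 =1308
r109=1101101 pc5: +32 =1340
r110=1101110 pc5: +32 =1372
r111=1101111 pc6: +64 =1436
r112=1110000 pc3: +8 =1444
r113=1110001 pc4: +16 =1460
r114=1110010 pc4: +16 =1476
r115=1110011 pc5: +32 =1508

Answer: 1508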